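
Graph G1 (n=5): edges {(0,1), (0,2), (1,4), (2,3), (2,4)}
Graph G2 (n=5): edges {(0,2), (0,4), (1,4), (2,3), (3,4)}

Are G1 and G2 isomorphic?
Yes, isomorphic

The graphs are isomorphic.
One valid mapping φ: V(G1) → V(G2): 0→3, 1→2, 2→4, 3→1, 4→0

Verify φ preserves adjacency — for each edge of G1, its image is an edge of G2:
  (0,1) → (φ(0),φ(1)) = (2,3) ∈ E(G2) ✓
  (0,2) → (φ(0),φ(2)) = (3,4) ∈ E(G2) ✓
  (1,4) → (φ(1),φ(4)) = (0,2) ∈ E(G2) ✓
  (2,3) → (φ(2),φ(3)) = (1,4) ∈ E(G2) ✓
  (2,4) → (φ(2),φ(4)) = (0,4) ∈ E(G2) ✓
All 5 edges of G1 map to edges of G2, and |E(G1)| = |E(G2)| = 5, so φ is a bijection on edges as well as vertices. Hence G1 ≅ G2.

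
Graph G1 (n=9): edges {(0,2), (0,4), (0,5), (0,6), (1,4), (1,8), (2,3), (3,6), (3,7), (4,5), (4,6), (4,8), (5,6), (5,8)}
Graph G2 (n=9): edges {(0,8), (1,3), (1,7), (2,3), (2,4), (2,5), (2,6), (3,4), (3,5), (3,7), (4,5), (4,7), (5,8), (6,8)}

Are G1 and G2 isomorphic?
Yes, isomorphic

The graphs are isomorphic.
One valid mapping φ: V(G1) → V(G2): 0→2, 1→1, 2→6, 3→8, 4→3, 5→4, 6→5, 7→0, 8→7

Verify φ preserves adjacency — for each edge of G1, its image is an edge of G2:
  (0,2) → (φ(0),φ(2)) = (2,6) ∈ E(G2) ✓
  (0,4) → (φ(0),φ(4)) = (2,3) ∈ E(G2) ✓
  (0,5) → (φ(0),φ(5)) = (2,4) ∈ E(G2) ✓
  (0,6) → (φ(0),φ(6)) = (2,5) ∈ E(G2) ✓
  (1,4) → (φ(1),φ(4)) = (1,3) ∈ E(G2) ✓
  (1,8) → (φ(1),φ(8)) = (1,7) ∈ E(G2) ✓
  (2,3) → (φ(2),φ(3)) = (6,8) ∈ E(G2) ✓
  (3,6) → (φ(3),φ(6)) = (5,8) ∈ E(G2) ✓
  (3,7) → (φ(3),φ(7)) = (0,8) ∈ E(G2) ✓
  (4,5) → (φ(4),φ(5)) = (3,4) ∈ E(G2) ✓
  (4,6) → (φ(4),φ(6)) = (3,5) ∈ E(G2) ✓
  (4,8) → (φ(4),φ(8)) = (3,7) ∈ E(G2) ✓
  (5,6) → (φ(5),φ(6)) = (4,5) ∈ E(G2) ✓
  (5,8) → (φ(5),φ(8)) = (4,7) ∈ E(G2) ✓
All 14 edges of G1 map to edges of G2, and |E(G1)| = |E(G2)| = 14, so φ is a bijection on edges as well as vertices. Hence G1 ≅ G2.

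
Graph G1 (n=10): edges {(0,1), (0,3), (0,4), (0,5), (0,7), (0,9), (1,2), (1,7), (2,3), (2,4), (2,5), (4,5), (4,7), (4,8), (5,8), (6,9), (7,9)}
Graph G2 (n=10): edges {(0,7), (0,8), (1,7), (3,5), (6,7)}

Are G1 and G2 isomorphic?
No, not isomorphic

The graphs are NOT isomorphic.

Connected components of G1: 1 component(s) with vertex sets [[0, 1, 2, 3, 4, 5, 6, 7, 8, 9]], sizes [10].
Connected components of G2: 5 component(s) with vertex sets [[2], [4], [9], [3, 5], [0, 1, 6, 7, 8]], sizes [1, 1, 1, 2, 5].
The number of connected components (and the multiset of component sizes) is an isomorphism invariant — an isomorphism maps each component of G1 bijectively onto a component of G2. Since G1 has 1 component(s) and G2 has 5, they cannot be isomorphic.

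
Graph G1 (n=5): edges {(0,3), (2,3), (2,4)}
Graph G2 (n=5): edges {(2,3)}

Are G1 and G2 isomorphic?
No, not isomorphic

The graphs are NOT isomorphic.

Counting edges: G1 has 3 edge(s); G2 has 1 edge(s).
Edge count is an isomorphism invariant (a bijection on vertices induces a bijection on edges), so differing edge counts rule out isomorphism.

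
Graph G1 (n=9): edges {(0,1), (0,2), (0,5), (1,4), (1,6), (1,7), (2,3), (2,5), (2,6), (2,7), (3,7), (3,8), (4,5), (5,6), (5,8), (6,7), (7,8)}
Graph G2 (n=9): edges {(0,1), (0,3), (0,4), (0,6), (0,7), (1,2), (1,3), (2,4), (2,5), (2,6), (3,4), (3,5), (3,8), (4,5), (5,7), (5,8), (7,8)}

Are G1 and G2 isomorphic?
Yes, isomorphic

The graphs are isomorphic.
One valid mapping φ: V(G1) → V(G2): 0→1, 1→2, 2→3, 3→8, 4→6, 5→0, 6→4, 7→5, 8→7

Verify φ preserves adjacency — for each edge of G1, its image is an edge of G2:
  (0,1) → (φ(0),φ(1)) = (1,2) ∈ E(G2) ✓
  (0,2) → (φ(0),φ(2)) = (1,3) ∈ E(G2) ✓
  (0,5) → (φ(0),φ(5)) = (0,1) ∈ E(G2) ✓
  (1,4) → (φ(1),φ(4)) = (2,6) ∈ E(G2) ✓
  (1,6) → (φ(1),φ(6)) = (2,4) ∈ E(G2) ✓
  (1,7) → (φ(1),φ(7)) = (2,5) ∈ E(G2) ✓
  (2,3) → (φ(2),φ(3)) = (3,8) ∈ E(G2) ✓
  (2,5) → (φ(2),φ(5)) = (0,3) ∈ E(G2) ✓
  (2,6) → (φ(2),φ(6)) = (3,4) ∈ E(G2) ✓
  (2,7) → (φ(2),φ(7)) = (3,5) ∈ E(G2) ✓
  (3,7) → (φ(3),φ(7)) = (5,8) ∈ E(G2) ✓
  (3,8) → (φ(3),φ(8)) = (7,8) ∈ E(G2) ✓
  (4,5) → (φ(4),φ(5)) = (0,6) ∈ E(G2) ✓
  (5,6) → (φ(5),φ(6)) = (0,4) ∈ E(G2) ✓
  (5,8) → (φ(5),φ(8)) = (0,7) ∈ E(G2) ✓
  (6,7) → (φ(6),φ(7)) = (4,5) ∈ E(G2) ✓
  (7,8) → (φ(7),φ(8)) = (5,7) ∈ E(G2) ✓
All 17 edges of G1 map to edges of G2, and |E(G1)| = |E(G2)| = 17, so φ is a bijection on edges as well as vertices. Hence G1 ≅ G2.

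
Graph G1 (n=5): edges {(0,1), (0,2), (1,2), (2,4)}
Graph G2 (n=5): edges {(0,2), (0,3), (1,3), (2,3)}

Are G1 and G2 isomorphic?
Yes, isomorphic

The graphs are isomorphic.
One valid mapping φ: V(G1) → V(G2): 0→0, 1→2, 2→3, 3→4, 4→1

Verify φ preserves adjacency — for each edge of G1, its image is an edge of G2:
  (0,1) → (φ(0),φ(1)) = (0,2) ∈ E(G2) ✓
  (0,2) → (φ(0),φ(2)) = (0,3) ∈ E(G2) ✓
  (1,2) → (φ(1),φ(2)) = (2,3) ∈ E(G2) ✓
  (2,4) → (φ(2),φ(4)) = (1,3) ∈ E(G2) ✓
All 4 edges of G1 map to edges of G2, and |E(G1)| = |E(G2)| = 4, so φ is a bijection on edges as well as vertices. Hence G1 ≅ G2.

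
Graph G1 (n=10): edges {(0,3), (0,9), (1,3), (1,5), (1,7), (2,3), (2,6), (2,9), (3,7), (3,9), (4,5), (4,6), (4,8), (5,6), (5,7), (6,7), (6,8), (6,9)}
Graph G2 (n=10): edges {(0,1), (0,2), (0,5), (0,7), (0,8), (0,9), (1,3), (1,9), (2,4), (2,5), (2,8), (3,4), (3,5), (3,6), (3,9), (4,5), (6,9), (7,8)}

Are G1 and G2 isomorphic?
Yes, isomorphic

The graphs are isomorphic.
One valid mapping φ: V(G1) → V(G2): 0→6, 1→4, 2→1, 3→3, 4→8, 5→2, 6→0, 7→5, 8→7, 9→9

Verify φ preserves adjacency — for each edge of G1, its image is an edge of G2:
  (0,3) → (φ(0),φ(3)) = (3,6) ∈ E(G2) ✓
  (0,9) → (φ(0),φ(9)) = (6,9) ∈ E(G2) ✓
  (1,3) → (φ(1),φ(3)) = (3,4) ∈ E(G2) ✓
  (1,5) → (φ(1),φ(5)) = (2,4) ∈ E(G2) ✓
  (1,7) → (φ(1),φ(7)) = (4,5) ∈ E(G2) ✓
  (2,3) → (φ(2),φ(3)) = (1,3) ∈ E(G2) ✓
  (2,6) → (φ(2),φ(6)) = (0,1) ∈ E(G2) ✓
  (2,9) → (φ(2),φ(9)) = (1,9) ∈ E(G2) ✓
  (3,7) → (φ(3),φ(7)) = (3,5) ∈ E(G2) ✓
  (3,9) → (φ(3),φ(9)) = (3,9) ∈ E(G2) ✓
  (4,5) → (φ(4),φ(5)) = (2,8) ∈ E(G2) ✓
  (4,6) → (φ(4),φ(6)) = (0,8) ∈ E(G2) ✓
  (4,8) → (φ(4),φ(8)) = (7,8) ∈ E(G2) ✓
  (5,6) → (φ(5),φ(6)) = (0,2) ∈ E(G2) ✓
  (5,7) → (φ(5),φ(7)) = (2,5) ∈ E(G2) ✓
  (6,7) → (φ(6),φ(7)) = (0,5) ∈ E(G2) ✓
  (6,8) → (φ(6),φ(8)) = (0,7) ∈ E(G2) ✓
  (6,9) → (φ(6),φ(9)) = (0,9) ∈ E(G2) ✓
All 18 edges of G1 map to edges of G2, and |E(G1)| = |E(G2)| = 18, so φ is a bijection on edges as well as vertices. Hence G1 ≅ G2.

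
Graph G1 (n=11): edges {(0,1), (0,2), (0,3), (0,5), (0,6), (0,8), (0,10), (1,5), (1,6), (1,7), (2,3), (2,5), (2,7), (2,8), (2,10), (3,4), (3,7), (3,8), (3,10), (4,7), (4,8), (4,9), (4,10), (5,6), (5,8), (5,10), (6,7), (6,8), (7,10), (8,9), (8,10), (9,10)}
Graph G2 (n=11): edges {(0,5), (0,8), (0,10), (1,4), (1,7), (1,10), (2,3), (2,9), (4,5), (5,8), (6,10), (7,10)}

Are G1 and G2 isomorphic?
No, not isomorphic

The graphs are NOT isomorphic.

Connected components of G1: 1 component(s) with vertex sets [[0, 1, 2, 3, 4, 5, 6, 7, 8, 9, 10]], sizes [11].
Connected components of G2: 2 component(s) with vertex sets [[2, 3, 9], [0, 1, 4, 5, 6, 7, 8, 10]], sizes [3, 8].
The number of connected components (and the multiset of component sizes) is an isomorphism invariant — an isomorphism maps each component of G1 bijectively onto a component of G2. Since G1 has 1 component(s) and G2 has 2, they cannot be isomorphic.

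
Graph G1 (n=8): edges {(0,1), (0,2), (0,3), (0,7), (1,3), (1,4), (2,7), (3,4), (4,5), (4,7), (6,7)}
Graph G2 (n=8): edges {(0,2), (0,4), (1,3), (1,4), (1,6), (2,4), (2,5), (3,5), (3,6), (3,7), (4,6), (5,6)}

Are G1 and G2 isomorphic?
No, not isomorphic

The graphs are NOT isomorphic.

Degrees in G1: deg(0)=4, deg(1)=3, deg(2)=2, deg(3)=3, deg(4)=4, deg(5)=1, deg(6)=1, deg(7)=4.
Sorted degree sequence of G1: [4, 4, 4, 3, 3, 2, 1, 1].
Degrees in G2: deg(0)=2, deg(1)=3, deg(2)=3, deg(3)=4, deg(4)=4, deg(5)=3, deg(6)=4, deg(7)=1.
Sorted degree sequence of G2: [4, 4, 4, 3, 3, 3, 2, 1].
The (sorted) degree sequence is an isomorphism invariant, so since G1 and G2 have different degree sequences they cannot be isomorphic.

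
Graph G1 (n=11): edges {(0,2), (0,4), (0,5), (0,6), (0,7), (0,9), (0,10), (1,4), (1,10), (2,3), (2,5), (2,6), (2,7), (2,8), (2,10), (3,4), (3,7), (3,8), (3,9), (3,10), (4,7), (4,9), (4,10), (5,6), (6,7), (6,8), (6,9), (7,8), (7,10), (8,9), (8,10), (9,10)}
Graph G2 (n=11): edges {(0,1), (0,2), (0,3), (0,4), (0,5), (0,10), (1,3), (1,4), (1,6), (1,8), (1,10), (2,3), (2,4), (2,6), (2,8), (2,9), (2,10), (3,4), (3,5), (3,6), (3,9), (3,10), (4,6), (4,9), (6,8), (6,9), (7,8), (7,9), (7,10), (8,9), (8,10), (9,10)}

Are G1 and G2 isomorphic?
Yes, isomorphic

The graphs are isomorphic.
One valid mapping φ: V(G1) → V(G2): 0→10, 1→5, 2→9, 3→4, 4→0, 5→7, 6→8, 7→2, 8→6, 9→1, 10→3

Verify φ preserves adjacency — for each edge of G1, its image is an edge of G2:
  (0,2) → (φ(0),φ(2)) = (9,10) ∈ E(G2) ✓
  (0,4) → (φ(0),φ(4)) = (0,10) ∈ E(G2) ✓
  (0,5) → (φ(0),φ(5)) = (7,10) ∈ E(G2) ✓
  (0,6) → (φ(0),φ(6)) = (8,10) ∈ E(G2) ✓
  (0,7) → (φ(0),φ(7)) = (2,10) ∈ E(G2) ✓
  (0,9) → (φ(0),φ(9)) = (1,10) ∈ E(G2) ✓
  (0,10) → (φ(0),φ(10)) = (3,10) ∈ E(G2) ✓
  (1,4) → (φ(1),φ(4)) = (0,5) ∈ E(G2) ✓
  (1,10) → (φ(1),φ(10)) = (3,5) ∈ E(G2) ✓
  (2,3) → (φ(2),φ(3)) = (4,9) ∈ E(G2) ✓
  (2,5) → (φ(2),φ(5)) = (7,9) ∈ E(G2) ✓
  (2,6) → (φ(2),φ(6)) = (8,9) ∈ E(G2) ✓
  (2,7) → (φ(2),φ(7)) = (2,9) ∈ E(G2) ✓
  (2,8) → (φ(2),φ(8)) = (6,9) ∈ E(G2) ✓
  (2,10) → (φ(2),φ(10)) = (3,9) ∈ E(G2) ✓
  (3,4) → (φ(3),φ(4)) = (0,4) ∈ E(G2) ✓
  (3,7) → (φ(3),φ(7)) = (2,4) ∈ E(G2) ✓
  (3,8) → (φ(3),φ(8)) = (4,6) ∈ E(G2) ✓
  (3,9) → (φ(3),φ(9)) = (1,4) ∈ E(G2) ✓
  (3,10) → (φ(3),φ(10)) = (3,4) ∈ E(G2) ✓
  (4,7) → (φ(4),φ(7)) = (0,2) ∈ E(G2) ✓
  (4,9) → (φ(4),φ(9)) = (0,1) ∈ E(G2) ✓
  (4,10) → (φ(4),φ(10)) = (0,3) ∈ E(G2) ✓
  (5,6) → (φ(5),φ(6)) = (7,8) ∈ E(G2) ✓
  (6,7) → (φ(6),φ(7)) = (2,8) ∈ E(G2) ✓
  (6,8) → (φ(6),φ(8)) = (6,8) ∈ E(G2) ✓
  (6,9) → (φ(6),φ(9)) = (1,8) ∈ E(G2) ✓
  (7,8) → (φ(7),φ(8)) = (2,6) ∈ E(G2) ✓
  (7,10) → (φ(7),φ(10)) = (2,3) ∈ E(G2) ✓
  (8,9) → (φ(8),φ(9)) = (1,6) ∈ E(G2) ✓
  (8,10) → (φ(8),φ(10)) = (3,6) ∈ E(G2) ✓
  (9,10) → (φ(9),φ(10)) = (1,3) ∈ E(G2) ✓
All 32 edges of G1 map to edges of G2, and |E(G1)| = |E(G2)| = 32, so φ is a bijection on edges as well as vertices. Hence G1 ≅ G2.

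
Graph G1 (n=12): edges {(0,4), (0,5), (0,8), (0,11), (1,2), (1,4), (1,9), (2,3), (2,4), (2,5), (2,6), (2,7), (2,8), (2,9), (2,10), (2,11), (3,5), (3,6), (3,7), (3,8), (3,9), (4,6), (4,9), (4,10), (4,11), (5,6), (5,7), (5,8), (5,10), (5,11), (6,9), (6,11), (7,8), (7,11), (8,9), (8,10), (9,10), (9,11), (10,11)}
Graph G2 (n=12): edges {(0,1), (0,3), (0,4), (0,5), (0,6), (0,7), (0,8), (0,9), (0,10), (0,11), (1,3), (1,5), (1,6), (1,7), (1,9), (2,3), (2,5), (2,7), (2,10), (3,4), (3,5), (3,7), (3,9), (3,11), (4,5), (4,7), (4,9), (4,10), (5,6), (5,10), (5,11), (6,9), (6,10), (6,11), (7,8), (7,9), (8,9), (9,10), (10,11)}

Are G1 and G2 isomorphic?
Yes, isomorphic

The graphs are isomorphic.
One valid mapping φ: V(G1) → V(G2): 0→2, 1→8, 2→0, 3→6, 4→7, 5→5, 6→1, 7→11, 8→10, 9→9, 10→4, 11→3

Verify φ preserves adjacency — for each edge of G1, its image is an edge of G2:
  (0,4) → (φ(0),φ(4)) = (2,7) ∈ E(G2) ✓
  (0,5) → (φ(0),φ(5)) = (2,5) ∈ E(G2) ✓
  (0,8) → (φ(0),φ(8)) = (2,10) ∈ E(G2) ✓
  (0,11) → (φ(0),φ(11)) = (2,3) ∈ E(G2) ✓
  (1,2) → (φ(1),φ(2)) = (0,8) ∈ E(G2) ✓
  (1,4) → (φ(1),φ(4)) = (7,8) ∈ E(G2) ✓
  (1,9) → (φ(1),φ(9)) = (8,9) ∈ E(G2) ✓
  (2,3) → (φ(2),φ(3)) = (0,6) ∈ E(G2) ✓
  (2,4) → (φ(2),φ(4)) = (0,7) ∈ E(G2) ✓
  (2,5) → (φ(2),φ(5)) = (0,5) ∈ E(G2) ✓
  (2,6) → (φ(2),φ(6)) = (0,1) ∈ E(G2) ✓
  (2,7) → (φ(2),φ(7)) = (0,11) ∈ E(G2) ✓
  (2,8) → (φ(2),φ(8)) = (0,10) ∈ E(G2) ✓
  (2,9) → (φ(2),φ(9)) = (0,9) ∈ E(G2) ✓
  (2,10) → (φ(2),φ(10)) = (0,4) ∈ E(G2) ✓
  (2,11) → (φ(2),φ(11)) = (0,3) ∈ E(G2) ✓
  (3,5) → (φ(3),φ(5)) = (5,6) ∈ E(G2) ✓
  (3,6) → (φ(3),φ(6)) = (1,6) ∈ E(G2) ✓
  (3,7) → (φ(3),φ(7)) = (6,11) ∈ E(G2) ✓
  (3,8) → (φ(3),φ(8)) = (6,10) ∈ E(G2) ✓
  (3,9) → (φ(3),φ(9)) = (6,9) ∈ E(G2) ✓
  (4,6) → (φ(4),φ(6)) = (1,7) ∈ E(G2) ✓
  (4,9) → (φ(4),φ(9)) = (7,9) ∈ E(G2) ✓
  (4,10) → (φ(4),φ(10)) = (4,7) ∈ E(G2) ✓
  (4,11) → (φ(4),φ(11)) = (3,7) ∈ E(G2) ✓
  (5,6) → (φ(5),φ(6)) = (1,5) ∈ E(G2) ✓
  (5,7) → (φ(5),φ(7)) = (5,11) ∈ E(G2) ✓
  (5,8) → (φ(5),φ(8)) = (5,10) ∈ E(G2) ✓
  (5,10) → (φ(5),φ(10)) = (4,5) ∈ E(G2) ✓
  (5,11) → (φ(5),φ(11)) = (3,5) ∈ E(G2) ✓
  (6,9) → (φ(6),φ(9)) = (1,9) ∈ E(G2) ✓
  (6,11) → (φ(6),φ(11)) = (1,3) ∈ E(G2) ✓
  (7,8) → (φ(7),φ(8)) = (10,11) ∈ E(G2) ✓
  (7,11) → (φ(7),φ(11)) = (3,11) ∈ E(G2) ✓
  (8,9) → (φ(8),φ(9)) = (9,10) ∈ E(G2) ✓
  (8,10) → (φ(8),φ(10)) = (4,10) ∈ E(G2) ✓
  (9,10) → (φ(9),φ(10)) = (4,9) ∈ E(G2) ✓
  (9,11) → (φ(9),φ(11)) = (3,9) ∈ E(G2) ✓
  (10,11) → (φ(10),φ(11)) = (3,4) ∈ E(G2) ✓
All 39 edges of G1 map to edges of G2, and |E(G1)| = |E(G2)| = 39, so φ is a bijection on edges as well as vertices. Hence G1 ≅ G2.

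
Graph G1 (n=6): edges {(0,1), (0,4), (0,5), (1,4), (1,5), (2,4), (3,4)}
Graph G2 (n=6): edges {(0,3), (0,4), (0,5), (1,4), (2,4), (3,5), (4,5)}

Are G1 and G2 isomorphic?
Yes, isomorphic

The graphs are isomorphic.
One valid mapping φ: V(G1) → V(G2): 0→5, 1→0, 2→2, 3→1, 4→4, 5→3

Verify φ preserves adjacency — for each edge of G1, its image is an edge of G2:
  (0,1) → (φ(0),φ(1)) = (0,5) ∈ E(G2) ✓
  (0,4) → (φ(0),φ(4)) = (4,5) ∈ E(G2) ✓
  (0,5) → (φ(0),φ(5)) = (3,5) ∈ E(G2) ✓
  (1,4) → (φ(1),φ(4)) = (0,4) ∈ E(G2) ✓
  (1,5) → (φ(1),φ(5)) = (0,3) ∈ E(G2) ✓
  (2,4) → (φ(2),φ(4)) = (2,4) ∈ E(G2) ✓
  (3,4) → (φ(3),φ(4)) = (1,4) ∈ E(G2) ✓
All 7 edges of G1 map to edges of G2, and |E(G1)| = |E(G2)| = 7, so φ is a bijection on edges as well as vertices. Hence G1 ≅ G2.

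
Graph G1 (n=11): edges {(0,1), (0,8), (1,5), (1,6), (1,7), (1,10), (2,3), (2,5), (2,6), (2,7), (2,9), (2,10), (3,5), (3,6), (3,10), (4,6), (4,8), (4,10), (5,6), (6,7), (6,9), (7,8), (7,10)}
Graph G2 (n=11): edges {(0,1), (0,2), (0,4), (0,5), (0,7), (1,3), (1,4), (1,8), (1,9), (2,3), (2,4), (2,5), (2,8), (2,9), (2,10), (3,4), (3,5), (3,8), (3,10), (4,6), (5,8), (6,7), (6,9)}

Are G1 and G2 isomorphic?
Yes, isomorphic

The graphs are isomorphic.
One valid mapping φ: V(G1) → V(G2): 0→7, 1→0, 2→3, 3→8, 4→9, 5→5, 6→2, 7→4, 8→6, 9→10, 10→1

Verify φ preserves adjacency — for each edge of G1, its image is an edge of G2:
  (0,1) → (φ(0),φ(1)) = (0,7) ∈ E(G2) ✓
  (0,8) → (φ(0),φ(8)) = (6,7) ∈ E(G2) ✓
  (1,5) → (φ(1),φ(5)) = (0,5) ∈ E(G2) ✓
  (1,6) → (φ(1),φ(6)) = (0,2) ∈ E(G2) ✓
  (1,7) → (φ(1),φ(7)) = (0,4) ∈ E(G2) ✓
  (1,10) → (φ(1),φ(10)) = (0,1) ∈ E(G2) ✓
  (2,3) → (φ(2),φ(3)) = (3,8) ∈ E(G2) ✓
  (2,5) → (φ(2),φ(5)) = (3,5) ∈ E(G2) ✓
  (2,6) → (φ(2),φ(6)) = (2,3) ∈ E(G2) ✓
  (2,7) → (φ(2),φ(7)) = (3,4) ∈ E(G2) ✓
  (2,9) → (φ(2),φ(9)) = (3,10) ∈ E(G2) ✓
  (2,10) → (φ(2),φ(10)) = (1,3) ∈ E(G2) ✓
  (3,5) → (φ(3),φ(5)) = (5,8) ∈ E(G2) ✓
  (3,6) → (φ(3),φ(6)) = (2,8) ∈ E(G2) ✓
  (3,10) → (φ(3),φ(10)) = (1,8) ∈ E(G2) ✓
  (4,6) → (φ(4),φ(6)) = (2,9) ∈ E(G2) ✓
  (4,8) → (φ(4),φ(8)) = (6,9) ∈ E(G2) ✓
  (4,10) → (φ(4),φ(10)) = (1,9) ∈ E(G2) ✓
  (5,6) → (φ(5),φ(6)) = (2,5) ∈ E(G2) ✓
  (6,7) → (φ(6),φ(7)) = (2,4) ∈ E(G2) ✓
  (6,9) → (φ(6),φ(9)) = (2,10) ∈ E(G2) ✓
  (7,8) → (φ(7),φ(8)) = (4,6) ∈ E(G2) ✓
  (7,10) → (φ(7),φ(10)) = (1,4) ∈ E(G2) ✓
All 23 edges of G1 map to edges of G2, and |E(G1)| = |E(G2)| = 23, so φ is a bijection on edges as well as vertices. Hence G1 ≅ G2.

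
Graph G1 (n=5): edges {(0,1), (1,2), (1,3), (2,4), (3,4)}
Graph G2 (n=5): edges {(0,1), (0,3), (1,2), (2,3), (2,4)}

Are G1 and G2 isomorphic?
Yes, isomorphic

The graphs are isomorphic.
One valid mapping φ: V(G1) → V(G2): 0→4, 1→2, 2→1, 3→3, 4→0

Verify φ preserves adjacency — for each edge of G1, its image is an edge of G2:
  (0,1) → (φ(0),φ(1)) = (2,4) ∈ E(G2) ✓
  (1,2) → (φ(1),φ(2)) = (1,2) ∈ E(G2) ✓
  (1,3) → (φ(1),φ(3)) = (2,3) ∈ E(G2) ✓
  (2,4) → (φ(2),φ(4)) = (0,1) ∈ E(G2) ✓
  (3,4) → (φ(3),φ(4)) = (0,3) ∈ E(G2) ✓
All 5 edges of G1 map to edges of G2, and |E(G1)| = |E(G2)| = 5, so φ is a bijection on edges as well as vertices. Hence G1 ≅ G2.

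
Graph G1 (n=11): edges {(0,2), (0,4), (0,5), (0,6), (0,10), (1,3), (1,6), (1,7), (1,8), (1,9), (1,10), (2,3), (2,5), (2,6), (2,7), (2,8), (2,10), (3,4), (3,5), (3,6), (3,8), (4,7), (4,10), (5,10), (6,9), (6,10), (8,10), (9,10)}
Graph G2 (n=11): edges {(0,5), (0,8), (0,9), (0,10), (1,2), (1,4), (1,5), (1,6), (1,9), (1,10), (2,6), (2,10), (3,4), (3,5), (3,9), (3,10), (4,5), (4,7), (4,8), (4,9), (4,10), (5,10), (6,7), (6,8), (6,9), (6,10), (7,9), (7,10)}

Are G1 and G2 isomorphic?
Yes, isomorphic

The graphs are isomorphic.
One valid mapping φ: V(G1) → V(G2): 0→5, 1→6, 2→4, 3→9, 4→0, 5→3, 6→1, 7→8, 8→7, 9→2, 10→10

Verify φ preserves adjacency — for each edge of G1, its image is an edge of G2:
  (0,2) → (φ(0),φ(2)) = (4,5) ∈ E(G2) ✓
  (0,4) → (φ(0),φ(4)) = (0,5) ∈ E(G2) ✓
  (0,5) → (φ(0),φ(5)) = (3,5) ∈ E(G2) ✓
  (0,6) → (φ(0),φ(6)) = (1,5) ∈ E(G2) ✓
  (0,10) → (φ(0),φ(10)) = (5,10) ∈ E(G2) ✓
  (1,3) → (φ(1),φ(3)) = (6,9) ∈ E(G2) ✓
  (1,6) → (φ(1),φ(6)) = (1,6) ∈ E(G2) ✓
  (1,7) → (φ(1),φ(7)) = (6,8) ∈ E(G2) ✓
  (1,8) → (φ(1),φ(8)) = (6,7) ∈ E(G2) ✓
  (1,9) → (φ(1),φ(9)) = (2,6) ∈ E(G2) ✓
  (1,10) → (φ(1),φ(10)) = (6,10) ∈ E(G2) ✓
  (2,3) → (φ(2),φ(3)) = (4,9) ∈ E(G2) ✓
  (2,5) → (φ(2),φ(5)) = (3,4) ∈ E(G2) ✓
  (2,6) → (φ(2),φ(6)) = (1,4) ∈ E(G2) ✓
  (2,7) → (φ(2),φ(7)) = (4,8) ∈ E(G2) ✓
  (2,8) → (φ(2),φ(8)) = (4,7) ∈ E(G2) ✓
  (2,10) → (φ(2),φ(10)) = (4,10) ∈ E(G2) ✓
  (3,4) → (φ(3),φ(4)) = (0,9) ∈ E(G2) ✓
  (3,5) → (φ(3),φ(5)) = (3,9) ∈ E(G2) ✓
  (3,6) → (φ(3),φ(6)) = (1,9) ∈ E(G2) ✓
  (3,8) → (φ(3),φ(8)) = (7,9) ∈ E(G2) ✓
  (4,7) → (φ(4),φ(7)) = (0,8) ∈ E(G2) ✓
  (4,10) → (φ(4),φ(10)) = (0,10) ∈ E(G2) ✓
  (5,10) → (φ(5),φ(10)) = (3,10) ∈ E(G2) ✓
  (6,9) → (φ(6),φ(9)) = (1,2) ∈ E(G2) ✓
  (6,10) → (φ(6),φ(10)) = (1,10) ∈ E(G2) ✓
  (8,10) → (φ(8),φ(10)) = (7,10) ∈ E(G2) ✓
  (9,10) → (φ(9),φ(10)) = (2,10) ∈ E(G2) ✓
All 28 edges of G1 map to edges of G2, and |E(G1)| = |E(G2)| = 28, so φ is a bijection on edges as well as vertices. Hence G1 ≅ G2.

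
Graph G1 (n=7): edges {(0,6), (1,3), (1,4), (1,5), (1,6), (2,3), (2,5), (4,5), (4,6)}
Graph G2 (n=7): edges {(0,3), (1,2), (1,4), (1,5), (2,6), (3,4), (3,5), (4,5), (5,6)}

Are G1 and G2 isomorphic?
Yes, isomorphic

The graphs are isomorphic.
One valid mapping φ: V(G1) → V(G2): 0→0, 1→5, 2→2, 3→6, 4→4, 5→1, 6→3

Verify φ preserves adjacency — for each edge of G1, its image is an edge of G2:
  (0,6) → (φ(0),φ(6)) = (0,3) ∈ E(G2) ✓
  (1,3) → (φ(1),φ(3)) = (5,6) ∈ E(G2) ✓
  (1,4) → (φ(1),φ(4)) = (4,5) ∈ E(G2) ✓
  (1,5) → (φ(1),φ(5)) = (1,5) ∈ E(G2) ✓
  (1,6) → (φ(1),φ(6)) = (3,5) ∈ E(G2) ✓
  (2,3) → (φ(2),φ(3)) = (2,6) ∈ E(G2) ✓
  (2,5) → (φ(2),φ(5)) = (1,2) ∈ E(G2) ✓
  (4,5) → (φ(4),φ(5)) = (1,4) ∈ E(G2) ✓
  (4,6) → (φ(4),φ(6)) = (3,4) ∈ E(G2) ✓
All 9 edges of G1 map to edges of G2, and |E(G1)| = |E(G2)| = 9, so φ is a bijection on edges as well as vertices. Hence G1 ≅ G2.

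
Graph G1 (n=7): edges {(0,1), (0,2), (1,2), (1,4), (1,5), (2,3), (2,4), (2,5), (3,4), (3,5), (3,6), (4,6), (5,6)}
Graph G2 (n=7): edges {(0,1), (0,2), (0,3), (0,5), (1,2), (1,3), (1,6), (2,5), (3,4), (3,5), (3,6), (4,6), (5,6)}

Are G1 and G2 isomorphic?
Yes, isomorphic

The graphs are isomorphic.
One valid mapping φ: V(G1) → V(G2): 0→4, 1→6, 2→3, 3→0, 4→5, 5→1, 6→2

Verify φ preserves adjacency — for each edge of G1, its image is an edge of G2:
  (0,1) → (φ(0),φ(1)) = (4,6) ∈ E(G2) ✓
  (0,2) → (φ(0),φ(2)) = (3,4) ∈ E(G2) ✓
  (1,2) → (φ(1),φ(2)) = (3,6) ∈ E(G2) ✓
  (1,4) → (φ(1),φ(4)) = (5,6) ∈ E(G2) ✓
  (1,5) → (φ(1),φ(5)) = (1,6) ∈ E(G2) ✓
  (2,3) → (φ(2),φ(3)) = (0,3) ∈ E(G2) ✓
  (2,4) → (φ(2),φ(4)) = (3,5) ∈ E(G2) ✓
  (2,5) → (φ(2),φ(5)) = (1,3) ∈ E(G2) ✓
  (3,4) → (φ(3),φ(4)) = (0,5) ∈ E(G2) ✓
  (3,5) → (φ(3),φ(5)) = (0,1) ∈ E(G2) ✓
  (3,6) → (φ(3),φ(6)) = (0,2) ∈ E(G2) ✓
  (4,6) → (φ(4),φ(6)) = (2,5) ∈ E(G2) ✓
  (5,6) → (φ(5),φ(6)) = (1,2) ∈ E(G2) ✓
All 13 edges of G1 map to edges of G2, and |E(G1)| = |E(G2)| = 13, so φ is a bijection on edges as well as vertices. Hence G1 ≅ G2.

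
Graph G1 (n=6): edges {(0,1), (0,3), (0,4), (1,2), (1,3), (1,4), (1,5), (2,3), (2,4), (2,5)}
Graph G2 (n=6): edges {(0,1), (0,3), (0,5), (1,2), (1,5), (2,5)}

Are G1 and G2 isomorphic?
No, not isomorphic

The graphs are NOT isomorphic.

Degrees in G1: deg(0)=3, deg(1)=5, deg(2)=4, deg(3)=3, deg(4)=3, deg(5)=2.
Sorted degree sequence of G1: [5, 4, 3, 3, 3, 2].
Degrees in G2: deg(0)=3, deg(1)=3, deg(2)=2, deg(3)=1, deg(4)=0, deg(5)=3.
Sorted degree sequence of G2: [3, 3, 3, 2, 1, 0].
The (sorted) degree sequence is an isomorphism invariant, so since G1 and G2 have different degree sequences they cannot be isomorphic.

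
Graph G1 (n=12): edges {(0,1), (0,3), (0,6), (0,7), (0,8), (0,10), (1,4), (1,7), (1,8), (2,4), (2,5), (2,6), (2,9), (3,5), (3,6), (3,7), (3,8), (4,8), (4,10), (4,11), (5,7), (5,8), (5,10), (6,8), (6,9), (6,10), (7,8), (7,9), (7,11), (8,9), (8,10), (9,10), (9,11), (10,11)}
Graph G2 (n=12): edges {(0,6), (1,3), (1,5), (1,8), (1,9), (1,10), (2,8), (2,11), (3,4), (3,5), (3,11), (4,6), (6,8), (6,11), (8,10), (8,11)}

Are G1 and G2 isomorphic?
No, not isomorphic

The graphs are NOT isomorphic.

Connected components of G1: 1 component(s) with vertex sets [[0, 1, 2, 3, 4, 5, 6, 7, 8, 9, 10, 11]], sizes [12].
Connected components of G2: 2 component(s) with vertex sets [[7], [0, 1, 2, 3, 4, 5, 6, 8, 9, 10, 11]], sizes [1, 11].
The number of connected components (and the multiset of component sizes) is an isomorphism invariant — an isomorphism maps each component of G1 bijectively onto a component of G2. Since G1 has 1 component(s) and G2 has 2, they cannot be isomorphic.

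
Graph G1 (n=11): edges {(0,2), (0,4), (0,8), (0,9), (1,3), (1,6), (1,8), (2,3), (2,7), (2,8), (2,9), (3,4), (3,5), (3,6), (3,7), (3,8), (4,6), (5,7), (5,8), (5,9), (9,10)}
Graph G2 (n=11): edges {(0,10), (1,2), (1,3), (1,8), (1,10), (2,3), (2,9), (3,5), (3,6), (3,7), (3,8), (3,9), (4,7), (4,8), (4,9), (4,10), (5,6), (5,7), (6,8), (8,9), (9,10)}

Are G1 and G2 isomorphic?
Yes, isomorphic

The graphs are isomorphic.
One valid mapping φ: V(G1) → V(G2): 0→4, 1→6, 2→9, 3→3, 4→7, 5→1, 6→5, 7→2, 8→8, 9→10, 10→0

Verify φ preserves adjacency — for each edge of G1, its image is an edge of G2:
  (0,2) → (φ(0),φ(2)) = (4,9) ∈ E(G2) ✓
  (0,4) → (φ(0),φ(4)) = (4,7) ∈ E(G2) ✓
  (0,8) → (φ(0),φ(8)) = (4,8) ∈ E(G2) ✓
  (0,9) → (φ(0),φ(9)) = (4,10) ∈ E(G2) ✓
  (1,3) → (φ(1),φ(3)) = (3,6) ∈ E(G2) ✓
  (1,6) → (φ(1),φ(6)) = (5,6) ∈ E(G2) ✓
  (1,8) → (φ(1),φ(8)) = (6,8) ∈ E(G2) ✓
  (2,3) → (φ(2),φ(3)) = (3,9) ∈ E(G2) ✓
  (2,7) → (φ(2),φ(7)) = (2,9) ∈ E(G2) ✓
  (2,8) → (φ(2),φ(8)) = (8,9) ∈ E(G2) ✓
  (2,9) → (φ(2),φ(9)) = (9,10) ∈ E(G2) ✓
  (3,4) → (φ(3),φ(4)) = (3,7) ∈ E(G2) ✓
  (3,5) → (φ(3),φ(5)) = (1,3) ∈ E(G2) ✓
  (3,6) → (φ(3),φ(6)) = (3,5) ∈ E(G2) ✓
  (3,7) → (φ(3),φ(7)) = (2,3) ∈ E(G2) ✓
  (3,8) → (φ(3),φ(8)) = (3,8) ∈ E(G2) ✓
  (4,6) → (φ(4),φ(6)) = (5,7) ∈ E(G2) ✓
  (5,7) → (φ(5),φ(7)) = (1,2) ∈ E(G2) ✓
  (5,8) → (φ(5),φ(8)) = (1,8) ∈ E(G2) ✓
  (5,9) → (φ(5),φ(9)) = (1,10) ∈ E(G2) ✓
  (9,10) → (φ(9),φ(10)) = (0,10) ∈ E(G2) ✓
All 21 edges of G1 map to edges of G2, and |E(G1)| = |E(G2)| = 21, so φ is a bijection on edges as well as vertices. Hence G1 ≅ G2.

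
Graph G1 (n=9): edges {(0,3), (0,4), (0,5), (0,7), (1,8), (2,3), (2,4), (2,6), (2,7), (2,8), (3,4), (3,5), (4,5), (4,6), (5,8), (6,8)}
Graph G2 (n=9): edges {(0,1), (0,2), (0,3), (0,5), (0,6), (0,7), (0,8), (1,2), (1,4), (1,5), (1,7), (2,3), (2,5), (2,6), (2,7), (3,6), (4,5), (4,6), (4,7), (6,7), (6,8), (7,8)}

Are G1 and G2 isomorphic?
No, not isomorphic

The graphs are NOT isomorphic.

Counting triangles (3-cliques): G1 has 7, G2 has 19.
Triangle count is an isomorphism invariant, so differing triangle counts rule out isomorphism.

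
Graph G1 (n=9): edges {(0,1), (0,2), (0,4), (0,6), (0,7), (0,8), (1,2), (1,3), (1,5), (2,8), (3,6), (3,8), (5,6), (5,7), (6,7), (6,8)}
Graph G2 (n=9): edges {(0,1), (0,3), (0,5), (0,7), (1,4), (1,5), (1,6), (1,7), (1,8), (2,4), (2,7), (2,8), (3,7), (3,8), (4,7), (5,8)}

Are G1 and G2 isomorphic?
Yes, isomorphic

The graphs are isomorphic.
One valid mapping φ: V(G1) → V(G2): 0→1, 1→8, 2→5, 3→3, 4→6, 5→2, 6→7, 7→4, 8→0

Verify φ preserves adjacency — for each edge of G1, its image is an edge of G2:
  (0,1) → (φ(0),φ(1)) = (1,8) ∈ E(G2) ✓
  (0,2) → (φ(0),φ(2)) = (1,5) ∈ E(G2) ✓
  (0,4) → (φ(0),φ(4)) = (1,6) ∈ E(G2) ✓
  (0,6) → (φ(0),φ(6)) = (1,7) ∈ E(G2) ✓
  (0,7) → (φ(0),φ(7)) = (1,4) ∈ E(G2) ✓
  (0,8) → (φ(0),φ(8)) = (0,1) ∈ E(G2) ✓
  (1,2) → (φ(1),φ(2)) = (5,8) ∈ E(G2) ✓
  (1,3) → (φ(1),φ(3)) = (3,8) ∈ E(G2) ✓
  (1,5) → (φ(1),φ(5)) = (2,8) ∈ E(G2) ✓
  (2,8) → (φ(2),φ(8)) = (0,5) ∈ E(G2) ✓
  (3,6) → (φ(3),φ(6)) = (3,7) ∈ E(G2) ✓
  (3,8) → (φ(3),φ(8)) = (0,3) ∈ E(G2) ✓
  (5,6) → (φ(5),φ(6)) = (2,7) ∈ E(G2) ✓
  (5,7) → (φ(5),φ(7)) = (2,4) ∈ E(G2) ✓
  (6,7) → (φ(6),φ(7)) = (4,7) ∈ E(G2) ✓
  (6,8) → (φ(6),φ(8)) = (0,7) ∈ E(G2) ✓
All 16 edges of G1 map to edges of G2, and |E(G1)| = |E(G2)| = 16, so φ is a bijection on edges as well as vertices. Hence G1 ≅ G2.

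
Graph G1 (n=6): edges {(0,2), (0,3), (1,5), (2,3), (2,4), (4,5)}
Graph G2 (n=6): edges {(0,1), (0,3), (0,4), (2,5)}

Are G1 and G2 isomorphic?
No, not isomorphic

The graphs are NOT isomorphic.

Degrees in G1: deg(0)=2, deg(1)=1, deg(2)=3, deg(3)=2, deg(4)=2, deg(5)=2.
Sorted degree sequence of G1: [3, 2, 2, 2, 2, 1].
Degrees in G2: deg(0)=3, deg(1)=1, deg(2)=1, deg(3)=1, deg(4)=1, deg(5)=1.
Sorted degree sequence of G2: [3, 1, 1, 1, 1, 1].
The (sorted) degree sequence is an isomorphism invariant, so since G1 and G2 have different degree sequences they cannot be isomorphic.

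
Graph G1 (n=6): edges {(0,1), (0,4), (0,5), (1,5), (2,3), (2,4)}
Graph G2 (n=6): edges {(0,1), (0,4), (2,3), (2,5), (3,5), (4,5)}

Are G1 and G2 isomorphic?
Yes, isomorphic

The graphs are isomorphic.
One valid mapping φ: V(G1) → V(G2): 0→5, 1→2, 2→0, 3→1, 4→4, 5→3

Verify φ preserves adjacency — for each edge of G1, its image is an edge of G2:
  (0,1) → (φ(0),φ(1)) = (2,5) ∈ E(G2) ✓
  (0,4) → (φ(0),φ(4)) = (4,5) ∈ E(G2) ✓
  (0,5) → (φ(0),φ(5)) = (3,5) ∈ E(G2) ✓
  (1,5) → (φ(1),φ(5)) = (2,3) ∈ E(G2) ✓
  (2,3) → (φ(2),φ(3)) = (0,1) ∈ E(G2) ✓
  (2,4) → (φ(2),φ(4)) = (0,4) ∈ E(G2) ✓
All 6 edges of G1 map to edges of G2, and |E(G1)| = |E(G2)| = 6, so φ is a bijection on edges as well as vertices. Hence G1 ≅ G2.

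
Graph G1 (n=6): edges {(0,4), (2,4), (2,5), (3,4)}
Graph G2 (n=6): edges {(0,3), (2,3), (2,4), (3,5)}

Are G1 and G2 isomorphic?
Yes, isomorphic

The graphs are isomorphic.
One valid mapping φ: V(G1) → V(G2): 0→5, 1→1, 2→2, 3→0, 4→3, 5→4

Verify φ preserves adjacency — for each edge of G1, its image is an edge of G2:
  (0,4) → (φ(0),φ(4)) = (3,5) ∈ E(G2) ✓
  (2,4) → (φ(2),φ(4)) = (2,3) ∈ E(G2) ✓
  (2,5) → (φ(2),φ(5)) = (2,4) ∈ E(G2) ✓
  (3,4) → (φ(3),φ(4)) = (0,3) ∈ E(G2) ✓
All 4 edges of G1 map to edges of G2, and |E(G1)| = |E(G2)| = 4, so φ is a bijection on edges as well as vertices. Hence G1 ≅ G2.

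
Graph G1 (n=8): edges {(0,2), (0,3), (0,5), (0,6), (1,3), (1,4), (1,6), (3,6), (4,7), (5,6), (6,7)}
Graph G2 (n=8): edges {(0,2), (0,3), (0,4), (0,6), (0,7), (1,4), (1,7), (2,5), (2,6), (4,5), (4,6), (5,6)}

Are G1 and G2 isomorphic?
No, not isomorphic

The graphs are NOT isomorphic.

Counting triangles (3-cliques): G1 has 3, G2 has 4.
Triangle count is an isomorphism invariant, so differing triangle counts rule out isomorphism.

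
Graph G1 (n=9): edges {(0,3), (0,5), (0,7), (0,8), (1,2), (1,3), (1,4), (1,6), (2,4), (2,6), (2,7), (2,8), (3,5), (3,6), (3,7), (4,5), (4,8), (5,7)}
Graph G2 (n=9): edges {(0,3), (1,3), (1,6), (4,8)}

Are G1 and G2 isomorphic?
No, not isomorphic

The graphs are NOT isomorphic.

Connected components of G1: 1 component(s) with vertex sets [[0, 1, 2, 3, 4, 5, 6, 7, 8]], sizes [9].
Connected components of G2: 5 component(s) with vertex sets [[2], [5], [7], [4, 8], [0, 1, 3, 6]], sizes [1, 1, 1, 2, 4].
The number of connected components (and the multiset of component sizes) is an isomorphism invariant — an isomorphism maps each component of G1 bijectively onto a component of G2. Since G1 has 1 component(s) and G2 has 5, they cannot be isomorphic.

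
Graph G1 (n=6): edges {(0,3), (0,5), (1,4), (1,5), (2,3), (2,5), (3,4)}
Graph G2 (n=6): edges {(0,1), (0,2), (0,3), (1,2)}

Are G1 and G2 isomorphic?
No, not isomorphic

The graphs are NOT isomorphic.

Connected components of G1: 1 component(s) with vertex sets [[0, 1, 2, 3, 4, 5]], sizes [6].
Connected components of G2: 3 component(s) with vertex sets [[4], [5], [0, 1, 2, 3]], sizes [1, 1, 4].
The number of connected components (and the multiset of component sizes) is an isomorphism invariant — an isomorphism maps each component of G1 bijectively onto a component of G2. Since G1 has 1 component(s) and G2 has 3, they cannot be isomorphic.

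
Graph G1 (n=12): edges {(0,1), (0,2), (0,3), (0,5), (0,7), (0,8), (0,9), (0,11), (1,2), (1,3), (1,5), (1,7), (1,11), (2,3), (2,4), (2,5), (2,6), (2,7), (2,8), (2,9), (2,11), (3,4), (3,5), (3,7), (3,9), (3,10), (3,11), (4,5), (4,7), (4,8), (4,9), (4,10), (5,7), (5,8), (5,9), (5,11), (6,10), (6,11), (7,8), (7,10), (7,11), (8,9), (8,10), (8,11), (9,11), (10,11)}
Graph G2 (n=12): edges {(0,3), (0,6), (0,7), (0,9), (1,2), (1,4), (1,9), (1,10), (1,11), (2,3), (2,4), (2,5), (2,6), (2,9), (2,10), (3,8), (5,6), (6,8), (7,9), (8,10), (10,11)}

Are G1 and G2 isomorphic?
No, not isomorphic

The graphs are NOT isomorphic.

Degrees in G1: deg(0)=8, deg(1)=6, deg(2)=10, deg(3)=9, deg(4)=7, deg(5)=9, deg(6)=3, deg(7)=9, deg(8)=8, deg(9)=7, deg(10)=6, deg(11)=10.
Sorted degree sequence of G1: [10, 10, 9, 9, 9, 8, 8, 7, 7, 6, 6, 3].
Degrees in G2: deg(0)=4, deg(1)=5, deg(2)=7, deg(3)=3, deg(4)=2, deg(5)=2, deg(6)=4, deg(7)=2, deg(8)=3, deg(9)=4, deg(10)=4, deg(11)=2.
Sorted degree sequence of G2: [7, 5, 4, 4, 4, 4, 3, 3, 2, 2, 2, 2].
The (sorted) degree sequence is an isomorphism invariant, so since G1 and G2 have different degree sequences they cannot be isomorphic.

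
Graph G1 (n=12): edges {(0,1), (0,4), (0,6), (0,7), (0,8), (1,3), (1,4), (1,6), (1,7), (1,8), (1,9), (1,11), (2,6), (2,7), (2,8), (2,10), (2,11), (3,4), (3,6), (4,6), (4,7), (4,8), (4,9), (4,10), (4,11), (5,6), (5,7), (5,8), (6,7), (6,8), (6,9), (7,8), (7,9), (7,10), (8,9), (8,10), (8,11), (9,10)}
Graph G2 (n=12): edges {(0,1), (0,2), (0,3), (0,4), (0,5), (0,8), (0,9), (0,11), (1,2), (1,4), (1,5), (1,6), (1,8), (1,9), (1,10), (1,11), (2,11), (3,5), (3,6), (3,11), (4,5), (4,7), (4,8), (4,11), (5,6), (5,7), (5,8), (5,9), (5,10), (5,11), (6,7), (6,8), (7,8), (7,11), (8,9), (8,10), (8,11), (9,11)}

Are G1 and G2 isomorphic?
Yes, isomorphic

The graphs are isomorphic.
One valid mapping φ: V(G1) → V(G2): 0→9, 1→0, 2→6, 3→2, 4→11, 5→10, 6→1, 7→8, 8→5, 9→4, 10→7, 11→3

Verify φ preserves adjacency — for each edge of G1, its image is an edge of G2:
  (0,1) → (φ(0),φ(1)) = (0,9) ∈ E(G2) ✓
  (0,4) → (φ(0),φ(4)) = (9,11) ∈ E(G2) ✓
  (0,6) → (φ(0),φ(6)) = (1,9) ∈ E(G2) ✓
  (0,7) → (φ(0),φ(7)) = (8,9) ∈ E(G2) ✓
  (0,8) → (φ(0),φ(8)) = (5,9) ∈ E(G2) ✓
  (1,3) → (φ(1),φ(3)) = (0,2) ∈ E(G2) ✓
  (1,4) → (φ(1),φ(4)) = (0,11) ∈ E(G2) ✓
  (1,6) → (φ(1),φ(6)) = (0,1) ∈ E(G2) ✓
  (1,7) → (φ(1),φ(7)) = (0,8) ∈ E(G2) ✓
  (1,8) → (φ(1),φ(8)) = (0,5) ∈ E(G2) ✓
  (1,9) → (φ(1),φ(9)) = (0,4) ∈ E(G2) ✓
  (1,11) → (φ(1),φ(11)) = (0,3) ∈ E(G2) ✓
  (2,6) → (φ(2),φ(6)) = (1,6) ∈ E(G2) ✓
  (2,7) → (φ(2),φ(7)) = (6,8) ∈ E(G2) ✓
  (2,8) → (φ(2),φ(8)) = (5,6) ∈ E(G2) ✓
  (2,10) → (φ(2),φ(10)) = (6,7) ∈ E(G2) ✓
  (2,11) → (φ(2),φ(11)) = (3,6) ∈ E(G2) ✓
  (3,4) → (φ(3),φ(4)) = (2,11) ∈ E(G2) ✓
  (3,6) → (φ(3),φ(6)) = (1,2) ∈ E(G2) ✓
  (4,6) → (φ(4),φ(6)) = (1,11) ∈ E(G2) ✓
  (4,7) → (φ(4),φ(7)) = (8,11) ∈ E(G2) ✓
  (4,8) → (φ(4),φ(8)) = (5,11) ∈ E(G2) ✓
  (4,9) → (φ(4),φ(9)) = (4,11) ∈ E(G2) ✓
  (4,10) → (φ(4),φ(10)) = (7,11) ∈ E(G2) ✓
  (4,11) → (φ(4),φ(11)) = (3,11) ∈ E(G2) ✓
  (5,6) → (φ(5),φ(6)) = (1,10) ∈ E(G2) ✓
  (5,7) → (φ(5),φ(7)) = (8,10) ∈ E(G2) ✓
  (5,8) → (φ(5),φ(8)) = (5,10) ∈ E(G2) ✓
  (6,7) → (φ(6),φ(7)) = (1,8) ∈ E(G2) ✓
  (6,8) → (φ(6),φ(8)) = (1,5) ∈ E(G2) ✓
  (6,9) → (φ(6),φ(9)) = (1,4) ∈ E(G2) ✓
  (7,8) → (φ(7),φ(8)) = (5,8) ∈ E(G2) ✓
  (7,9) → (φ(7),φ(9)) = (4,8) ∈ E(G2) ✓
  (7,10) → (φ(7),φ(10)) = (7,8) ∈ E(G2) ✓
  (8,9) → (φ(8),φ(9)) = (4,5) ∈ E(G2) ✓
  (8,10) → (φ(8),φ(10)) = (5,7) ∈ E(G2) ✓
  (8,11) → (φ(8),φ(11)) = (3,5) ∈ E(G2) ✓
  (9,10) → (φ(9),φ(10)) = (4,7) ∈ E(G2) ✓
All 38 edges of G1 map to edges of G2, and |E(G1)| = |E(G2)| = 38, so φ is a bijection on edges as well as vertices. Hence G1 ≅ G2.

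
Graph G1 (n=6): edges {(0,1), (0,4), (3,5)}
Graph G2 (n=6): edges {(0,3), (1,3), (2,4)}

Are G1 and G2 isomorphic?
Yes, isomorphic

The graphs are isomorphic.
One valid mapping φ: V(G1) → V(G2): 0→3, 1→1, 2→5, 3→2, 4→0, 5→4

Verify φ preserves adjacency — for each edge of G1, its image is an edge of G2:
  (0,1) → (φ(0),φ(1)) = (1,3) ∈ E(G2) ✓
  (0,4) → (φ(0),φ(4)) = (0,3) ∈ E(G2) ✓
  (3,5) → (φ(3),φ(5)) = (2,4) ∈ E(G2) ✓
All 3 edges of G1 map to edges of G2, and |E(G1)| = |E(G2)| = 3, so φ is a bijection on edges as well as vertices. Hence G1 ≅ G2.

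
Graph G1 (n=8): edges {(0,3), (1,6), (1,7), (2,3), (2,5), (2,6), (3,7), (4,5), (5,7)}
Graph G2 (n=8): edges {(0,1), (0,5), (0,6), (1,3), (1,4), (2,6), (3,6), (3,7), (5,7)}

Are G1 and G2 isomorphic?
Yes, isomorphic

The graphs are isomorphic.
One valid mapping φ: V(G1) → V(G2): 0→4, 1→7, 2→0, 3→1, 4→2, 5→6, 6→5, 7→3

Verify φ preserves adjacency — for each edge of G1, its image is an edge of G2:
  (0,3) → (φ(0),φ(3)) = (1,4) ∈ E(G2) ✓
  (1,6) → (φ(1),φ(6)) = (5,7) ∈ E(G2) ✓
  (1,7) → (φ(1),φ(7)) = (3,7) ∈ E(G2) ✓
  (2,3) → (φ(2),φ(3)) = (0,1) ∈ E(G2) ✓
  (2,5) → (φ(2),φ(5)) = (0,6) ∈ E(G2) ✓
  (2,6) → (φ(2),φ(6)) = (0,5) ∈ E(G2) ✓
  (3,7) → (φ(3),φ(7)) = (1,3) ∈ E(G2) ✓
  (4,5) → (φ(4),φ(5)) = (2,6) ∈ E(G2) ✓
  (5,7) → (φ(5),φ(7)) = (3,6) ∈ E(G2) ✓
All 9 edges of G1 map to edges of G2, and |E(G1)| = |E(G2)| = 9, so φ is a bijection on edges as well as vertices. Hence G1 ≅ G2.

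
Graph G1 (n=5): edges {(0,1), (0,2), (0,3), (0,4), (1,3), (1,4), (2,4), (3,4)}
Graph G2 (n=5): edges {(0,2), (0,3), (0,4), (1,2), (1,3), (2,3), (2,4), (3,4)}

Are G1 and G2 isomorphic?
Yes, isomorphic

The graphs are isomorphic.
One valid mapping φ: V(G1) → V(G2): 0→3, 1→4, 2→1, 3→0, 4→2

Verify φ preserves adjacency — for each edge of G1, its image is an edge of G2:
  (0,1) → (φ(0),φ(1)) = (3,4) ∈ E(G2) ✓
  (0,2) → (φ(0),φ(2)) = (1,3) ∈ E(G2) ✓
  (0,3) → (φ(0),φ(3)) = (0,3) ∈ E(G2) ✓
  (0,4) → (φ(0),φ(4)) = (2,3) ∈ E(G2) ✓
  (1,3) → (φ(1),φ(3)) = (0,4) ∈ E(G2) ✓
  (1,4) → (φ(1),φ(4)) = (2,4) ∈ E(G2) ✓
  (2,4) → (φ(2),φ(4)) = (1,2) ∈ E(G2) ✓
  (3,4) → (φ(3),φ(4)) = (0,2) ∈ E(G2) ✓
All 8 edges of G1 map to edges of G2, and |E(G1)| = |E(G2)| = 8, so φ is a bijection on edges as well as vertices. Hence G1 ≅ G2.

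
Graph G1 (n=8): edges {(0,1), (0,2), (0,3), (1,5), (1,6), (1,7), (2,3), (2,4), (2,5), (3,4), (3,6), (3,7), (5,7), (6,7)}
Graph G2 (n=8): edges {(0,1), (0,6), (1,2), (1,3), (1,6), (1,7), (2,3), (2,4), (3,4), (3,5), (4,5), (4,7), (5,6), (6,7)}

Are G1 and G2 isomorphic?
Yes, isomorphic

The graphs are isomorphic.
One valid mapping φ: V(G1) → V(G2): 0→7, 1→4, 2→6, 3→1, 4→0, 5→5, 6→2, 7→3

Verify φ preserves adjacency — for each edge of G1, its image is an edge of G2:
  (0,1) → (φ(0),φ(1)) = (4,7) ∈ E(G2) ✓
  (0,2) → (φ(0),φ(2)) = (6,7) ∈ E(G2) ✓
  (0,3) → (φ(0),φ(3)) = (1,7) ∈ E(G2) ✓
  (1,5) → (φ(1),φ(5)) = (4,5) ∈ E(G2) ✓
  (1,6) → (φ(1),φ(6)) = (2,4) ∈ E(G2) ✓
  (1,7) → (φ(1),φ(7)) = (3,4) ∈ E(G2) ✓
  (2,3) → (φ(2),φ(3)) = (1,6) ∈ E(G2) ✓
  (2,4) → (φ(2),φ(4)) = (0,6) ∈ E(G2) ✓
  (2,5) → (φ(2),φ(5)) = (5,6) ∈ E(G2) ✓
  (3,4) → (φ(3),φ(4)) = (0,1) ∈ E(G2) ✓
  (3,6) → (φ(3),φ(6)) = (1,2) ∈ E(G2) ✓
  (3,7) → (φ(3),φ(7)) = (1,3) ∈ E(G2) ✓
  (5,7) → (φ(5),φ(7)) = (3,5) ∈ E(G2) ✓
  (6,7) → (φ(6),φ(7)) = (2,3) ∈ E(G2) ✓
All 14 edges of G1 map to edges of G2, and |E(G1)| = |E(G2)| = 14, so φ is a bijection on edges as well as vertices. Hence G1 ≅ G2.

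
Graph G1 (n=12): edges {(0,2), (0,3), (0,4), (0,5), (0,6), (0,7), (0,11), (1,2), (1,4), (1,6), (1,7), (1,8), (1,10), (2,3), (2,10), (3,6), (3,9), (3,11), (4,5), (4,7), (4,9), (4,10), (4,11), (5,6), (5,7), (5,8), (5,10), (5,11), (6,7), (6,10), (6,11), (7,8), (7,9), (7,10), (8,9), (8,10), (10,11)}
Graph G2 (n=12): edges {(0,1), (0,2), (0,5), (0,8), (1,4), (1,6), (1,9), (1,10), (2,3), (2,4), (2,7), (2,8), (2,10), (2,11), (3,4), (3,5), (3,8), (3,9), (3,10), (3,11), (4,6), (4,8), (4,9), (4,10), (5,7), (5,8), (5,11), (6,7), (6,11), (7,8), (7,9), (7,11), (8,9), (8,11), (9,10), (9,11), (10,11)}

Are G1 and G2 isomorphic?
Yes, isomorphic

The graphs are isomorphic.
One valid mapping φ: V(G1) → V(G2): 0→4, 1→7, 2→6, 3→1, 4→2, 5→3, 6→9, 7→8, 8→5, 9→0, 10→11, 11→10

Verify φ preserves adjacency — for each edge of G1, its image is an edge of G2:
  (0,2) → (φ(0),φ(2)) = (4,6) ∈ E(G2) ✓
  (0,3) → (φ(0),φ(3)) = (1,4) ∈ E(G2) ✓
  (0,4) → (φ(0),φ(4)) = (2,4) ∈ E(G2) ✓
  (0,5) → (φ(0),φ(5)) = (3,4) ∈ E(G2) ✓
  (0,6) → (φ(0),φ(6)) = (4,9) ∈ E(G2) ✓
  (0,7) → (φ(0),φ(7)) = (4,8) ∈ E(G2) ✓
  (0,11) → (φ(0),φ(11)) = (4,10) ∈ E(G2) ✓
  (1,2) → (φ(1),φ(2)) = (6,7) ∈ E(G2) ✓
  (1,4) → (φ(1),φ(4)) = (2,7) ∈ E(G2) ✓
  (1,6) → (φ(1),φ(6)) = (7,9) ∈ E(G2) ✓
  (1,7) → (φ(1),φ(7)) = (7,8) ∈ E(G2) ✓
  (1,8) → (φ(1),φ(8)) = (5,7) ∈ E(G2) ✓
  (1,10) → (φ(1),φ(10)) = (7,11) ∈ E(G2) ✓
  (2,3) → (φ(2),φ(3)) = (1,6) ∈ E(G2) ✓
  (2,10) → (φ(2),φ(10)) = (6,11) ∈ E(G2) ✓
  (3,6) → (φ(3),φ(6)) = (1,9) ∈ E(G2) ✓
  (3,9) → (φ(3),φ(9)) = (0,1) ∈ E(G2) ✓
  (3,11) → (φ(3),φ(11)) = (1,10) ∈ E(G2) ✓
  (4,5) → (φ(4),φ(5)) = (2,3) ∈ E(G2) ✓
  (4,7) → (φ(4),φ(7)) = (2,8) ∈ E(G2) ✓
  (4,9) → (φ(4),φ(9)) = (0,2) ∈ E(G2) ✓
  (4,10) → (φ(4),φ(10)) = (2,11) ∈ E(G2) ✓
  (4,11) → (φ(4),φ(11)) = (2,10) ∈ E(G2) ✓
  (5,6) → (φ(5),φ(6)) = (3,9) ∈ E(G2) ✓
  (5,7) → (φ(5),φ(7)) = (3,8) ∈ E(G2) ✓
  (5,8) → (φ(5),φ(8)) = (3,5) ∈ E(G2) ✓
  (5,10) → (φ(5),φ(10)) = (3,11) ∈ E(G2) ✓
  (5,11) → (φ(5),φ(11)) = (3,10) ∈ E(G2) ✓
  (6,7) → (φ(6),φ(7)) = (8,9) ∈ E(G2) ✓
  (6,10) → (φ(6),φ(10)) = (9,11) ∈ E(G2) ✓
  (6,11) → (φ(6),φ(11)) = (9,10) ∈ E(G2) ✓
  (7,8) → (φ(7),φ(8)) = (5,8) ∈ E(G2) ✓
  (7,9) → (φ(7),φ(9)) = (0,8) ∈ E(G2) ✓
  (7,10) → (φ(7),φ(10)) = (8,11) ∈ E(G2) ✓
  (8,9) → (φ(8),φ(9)) = (0,5) ∈ E(G2) ✓
  (8,10) → (φ(8),φ(10)) = (5,11) ∈ E(G2) ✓
  (10,11) → (φ(10),φ(11)) = (10,11) ∈ E(G2) ✓
All 37 edges of G1 map to edges of G2, and |E(G1)| = |E(G2)| = 37, so φ is a bijection on edges as well as vertices. Hence G1 ≅ G2.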